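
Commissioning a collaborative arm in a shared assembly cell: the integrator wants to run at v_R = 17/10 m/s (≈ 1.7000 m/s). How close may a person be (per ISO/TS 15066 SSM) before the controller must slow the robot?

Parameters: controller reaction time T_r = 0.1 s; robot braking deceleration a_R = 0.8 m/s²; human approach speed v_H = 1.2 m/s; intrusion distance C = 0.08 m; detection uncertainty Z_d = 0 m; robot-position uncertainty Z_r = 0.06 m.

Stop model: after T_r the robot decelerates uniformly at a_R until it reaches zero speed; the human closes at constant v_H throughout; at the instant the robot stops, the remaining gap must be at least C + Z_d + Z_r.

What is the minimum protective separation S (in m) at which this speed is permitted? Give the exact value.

T_s = v_R/a_R = (17/10)/(4/5) = 2.1250 s
robot covers v_R·T_r = 1.7000·0.1000 = 0.1700 m before braking
robot under decel: 1.7000²/(2·0.8000) = 1.8062 m
human over T_r+T_s: 1.2000·(0.1000+2.1250) = 2.6700 m
C+Z_d+Z_r = 0.0800+0.0000+0.0600 = 0.1400 m
S_min ≈ 0.1700+1.8062+2.6700+0.1400  ⇒  S_min = 3829/800 m

S_min = 3829/800 m = 4.7862 m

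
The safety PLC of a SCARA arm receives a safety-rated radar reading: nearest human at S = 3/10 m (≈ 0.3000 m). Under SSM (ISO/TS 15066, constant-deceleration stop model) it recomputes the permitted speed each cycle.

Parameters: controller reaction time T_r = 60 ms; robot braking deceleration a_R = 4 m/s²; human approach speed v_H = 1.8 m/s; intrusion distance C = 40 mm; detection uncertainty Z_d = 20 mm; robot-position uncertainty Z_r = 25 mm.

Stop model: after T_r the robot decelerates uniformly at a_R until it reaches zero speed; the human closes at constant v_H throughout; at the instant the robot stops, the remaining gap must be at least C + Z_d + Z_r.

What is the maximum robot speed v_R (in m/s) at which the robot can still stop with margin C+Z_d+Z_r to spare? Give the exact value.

v_R_max = 1/5 m/s = 0.2000 m/s

collect terms ⇒ (1/8)·v_R² + (51/100)·v_R + (-107/1000) = 0
  disc = (51/100)² − 4·(1/8)·(-107/1000) = 196/625 ; √disc = 14/25
  v_R = (−(51/100) + 14/25) / (2·(1/8)) = 1/5 m/s
check:
T_s = v_R/a_R = (1/5)/4 = 0.0500 s
robot covers v_R·T_r = 0.2000·0.0600 = 0.0120 m before braking
robot under decel: 0.2000²/(2·4.0000) = 0.0050 m
person approaches 1.8000·(0.0600+0.0500) = 0.1980 m
C+Z_d+Z_r = 0.0400+0.0200+0.0250 = 0.0850 m
sum ≈ 0.0120+0.0050+0.1980+0.0850 ≈ 0.3000 m = S ✓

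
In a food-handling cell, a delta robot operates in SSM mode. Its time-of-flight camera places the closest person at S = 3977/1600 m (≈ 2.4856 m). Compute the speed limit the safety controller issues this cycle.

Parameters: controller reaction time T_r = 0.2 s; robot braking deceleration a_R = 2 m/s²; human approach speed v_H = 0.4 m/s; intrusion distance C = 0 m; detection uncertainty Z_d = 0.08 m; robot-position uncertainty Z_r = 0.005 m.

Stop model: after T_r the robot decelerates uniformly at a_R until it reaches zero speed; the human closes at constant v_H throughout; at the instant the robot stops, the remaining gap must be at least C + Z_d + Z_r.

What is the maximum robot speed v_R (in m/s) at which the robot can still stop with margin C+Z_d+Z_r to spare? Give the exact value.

quadratic (1/4)·v² + (2/5)·v + (-3713/1600) = 0
  disc = (2/5)² − 4·(1/4)·(-3713/1600) = 3969/1600 ; √disc = 63/40
  v_R = (−(2/5) + 63/40) / (2·(1/4)) = 47/20 m/s
check:
braking lasts T_s = (47/20)/2 = 1.1750 s
robot in T_r: 2.3500·0.2000 = 0.4700 m
robot under decel: 2.3500²/(2·2.0000) = 1.3806 m
human over T_r+T_s: 0.4000·(0.2000+1.1750) = 0.5500 m
margins: 0.0000+0.0800+0.0050 = 0.0850 m
sum ≈ 0.4700+1.3806+0.5500+0.0850 ≈ 2.4856 m = S ✓

v_R_max = 47/20 m/s = 2.3500 m/s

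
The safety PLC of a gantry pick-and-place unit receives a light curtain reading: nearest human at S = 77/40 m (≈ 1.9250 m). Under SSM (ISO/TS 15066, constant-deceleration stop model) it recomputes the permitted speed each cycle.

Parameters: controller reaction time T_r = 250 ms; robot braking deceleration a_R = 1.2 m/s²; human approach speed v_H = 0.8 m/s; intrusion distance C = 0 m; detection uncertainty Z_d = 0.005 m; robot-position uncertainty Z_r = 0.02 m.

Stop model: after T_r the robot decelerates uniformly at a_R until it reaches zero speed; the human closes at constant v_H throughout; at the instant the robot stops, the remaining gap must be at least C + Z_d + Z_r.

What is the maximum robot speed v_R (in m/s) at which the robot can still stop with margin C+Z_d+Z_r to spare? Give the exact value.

v_R_max = 6/5 m/s = 1.2000 m/s

collect terms ⇒ (5/12)·v_R² + (11/12)·v_R + (-17/10) = 0
  disc = (11/12)² − 4·(5/12)·(-17/10) = 529/144 ; √disc = 23/12
  v_R = (−(11/12) + 23/12) / (2·(5/12)) = 6/5 m/s
check:
stop time T_s = (6/5)/(6/5) = 1.0000 s
robot covers v_R·T_r = 1.2000·0.2500 = 0.3000 m before braking
robot covers 1.2000·1.0000 − ½·1.2000·1.0000² = 0.6000 m while stopping
person approaches 0.8000·(0.2500+1.0000) = 1.0000 m
residual clearance needed = 0.0000+0.0050+0.0200 = 0.0250 m
sum ≈ 0.3000+0.6000+1.0000+0.0250 ≈ 1.9250 m = S ✓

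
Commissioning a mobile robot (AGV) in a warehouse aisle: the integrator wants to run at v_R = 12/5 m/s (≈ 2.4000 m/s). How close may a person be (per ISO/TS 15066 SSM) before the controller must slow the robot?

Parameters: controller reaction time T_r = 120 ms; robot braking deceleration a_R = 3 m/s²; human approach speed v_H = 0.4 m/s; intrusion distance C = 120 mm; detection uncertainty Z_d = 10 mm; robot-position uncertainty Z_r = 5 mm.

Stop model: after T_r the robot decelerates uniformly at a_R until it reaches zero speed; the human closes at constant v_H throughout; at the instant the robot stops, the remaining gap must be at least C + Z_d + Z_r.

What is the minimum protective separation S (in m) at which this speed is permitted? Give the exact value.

S_min = 1751/1000 m = 1.7510 m

braking lasts T_s = (12/5)/3 = 0.8000 s
reaction-phase robot travel = 2.4000·0.1200 = 0.2880 m
robot under decel: 2.4000²/(2·3.0000) = 0.9600 m
human over T_r+T_s: 0.4000·(0.1200+0.8000) = 0.3680 m
residual clearance needed = 0.1200+0.0100+0.0050 = 0.1350 m
S_min ≈ 0.2880+0.9600+0.3680+0.1350  ⇒  S_min = 1751/1000 m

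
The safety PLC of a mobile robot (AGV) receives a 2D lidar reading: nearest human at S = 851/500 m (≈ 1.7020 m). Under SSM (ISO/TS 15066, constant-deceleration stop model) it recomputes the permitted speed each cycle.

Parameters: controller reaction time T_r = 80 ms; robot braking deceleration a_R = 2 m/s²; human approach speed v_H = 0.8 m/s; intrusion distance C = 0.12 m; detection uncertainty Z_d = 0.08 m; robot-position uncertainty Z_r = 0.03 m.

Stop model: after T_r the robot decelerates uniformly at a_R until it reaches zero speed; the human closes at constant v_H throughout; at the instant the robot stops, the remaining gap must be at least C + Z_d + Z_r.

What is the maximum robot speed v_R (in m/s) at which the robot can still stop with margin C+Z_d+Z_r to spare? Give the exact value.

quadratic (1/4)·v² + (12/25)·v + (-176/125) = 0
  disc = (12/25)² − 4·(1/4)·(-176/125) = 1024/625 ; √disc = 32/25
  v_R = (−(12/25) + 32/25) / (2·(1/4)) = 8/5 m/s
check:
braking lasts T_s = (8/5)/2 = 0.8000 s
robot in T_r: 1.6000·0.0800 = 0.1280 m
robot under decel: 1.6000²/(2·2.0000) = 0.6400 m
human closes 0.8000·0.8800 = 0.7040 m
margins: 0.1200+0.0800+0.0300 = 0.2300 m
sum ≈ 0.1280+0.6400+0.7040+0.2300 ≈ 1.7020 m = S ✓

v_R_max = 8/5 m/s = 1.6000 m/s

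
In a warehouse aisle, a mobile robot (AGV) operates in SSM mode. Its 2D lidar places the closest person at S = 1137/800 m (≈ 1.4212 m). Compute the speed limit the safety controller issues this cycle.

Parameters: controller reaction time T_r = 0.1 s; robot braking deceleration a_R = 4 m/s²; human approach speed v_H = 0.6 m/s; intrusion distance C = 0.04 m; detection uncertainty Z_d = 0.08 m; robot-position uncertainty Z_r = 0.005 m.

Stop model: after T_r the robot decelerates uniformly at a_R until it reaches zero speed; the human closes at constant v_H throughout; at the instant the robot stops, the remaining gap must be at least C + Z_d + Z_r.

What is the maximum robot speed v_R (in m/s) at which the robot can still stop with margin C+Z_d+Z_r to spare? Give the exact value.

v_R_max = 23/10 m/s = 2.3000 m/s

collect terms ⇒ (1/8)·v_R² + (1/4)·v_R + (-989/800) = 0
  disc = (1/4)² − 4·(1/8)·(-989/800) = 1089/1600 ; √disc = 33/40
  v_R = (−(1/4) + 33/40) / (2·(1/8)) = 23/10 m/s
check:
stop time T_s = (23/10)/4 = 0.5750 s
reaction-phase robot travel = 2.3000·0.1000 = 0.2300 m
robot covers 2.3000·0.5750 − ½·4.0000·0.5750² = 0.6613 m while stopping
human over T_r+T_s: 0.6000·(0.1000+0.5750) = 0.4050 m
margins: 0.0400+0.0800+0.0050 = 0.1250 m
sum ≈ 0.2300+0.6613+0.4050+0.1250 ≈ 1.4212 m = S ✓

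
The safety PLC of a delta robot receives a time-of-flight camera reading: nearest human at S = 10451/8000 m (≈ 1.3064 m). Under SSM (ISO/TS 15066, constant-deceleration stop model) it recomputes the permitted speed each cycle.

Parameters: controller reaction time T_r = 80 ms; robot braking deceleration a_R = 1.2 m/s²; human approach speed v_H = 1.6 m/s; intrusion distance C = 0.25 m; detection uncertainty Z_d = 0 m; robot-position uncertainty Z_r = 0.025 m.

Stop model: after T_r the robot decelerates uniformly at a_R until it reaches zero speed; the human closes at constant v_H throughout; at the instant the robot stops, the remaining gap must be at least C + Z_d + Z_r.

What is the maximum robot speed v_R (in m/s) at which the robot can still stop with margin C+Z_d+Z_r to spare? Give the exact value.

quadratic (5/12)·v² + (106/75)·v + (-7227/8000) = 0
  disc = (106/75)² − 4·(5/12)·(-7227/8000) = 1261129/360000 ; √disc = 1123/600
  v_R = (−(106/75) + 1123/600) / (2·(5/12)) = 11/20 m/s
check:
T_s = v_R/a_R = (11/20)/(6/5) = 0.4583 s
reaction-phase robot travel = 0.5500·0.0800 = 0.0440 m
robot covers 0.5500·0.4583 − ½·1.2000·0.4583² = 0.1260 m while stopping
human closes 1.6000·0.5383 = 0.8613 m
margins: 0.2500+0.0000+0.0250 = 0.2750 m
sum ≈ 0.0440+0.1260+0.8613+0.2750 ≈ 1.3064 m = S ✓

v_R_max = 11/20 m/s = 0.5500 m/s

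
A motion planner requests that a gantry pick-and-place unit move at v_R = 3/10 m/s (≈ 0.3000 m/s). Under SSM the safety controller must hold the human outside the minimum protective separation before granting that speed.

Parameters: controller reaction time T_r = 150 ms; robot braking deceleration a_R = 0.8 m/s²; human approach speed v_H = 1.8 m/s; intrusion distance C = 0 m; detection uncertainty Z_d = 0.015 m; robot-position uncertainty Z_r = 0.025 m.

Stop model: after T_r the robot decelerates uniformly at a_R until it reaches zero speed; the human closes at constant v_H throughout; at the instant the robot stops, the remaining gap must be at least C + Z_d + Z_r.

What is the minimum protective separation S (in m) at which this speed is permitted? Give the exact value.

braking lasts T_s = (3/10)/(4/5) = 0.3750 s
reaction-phase robot travel = 0.3000·0.1500 = 0.0450 m
robot under decel: 0.3000²/(2·0.8000) = 0.0563 m
human over T_r+T_s: 1.8000·(0.1500+0.3750) = 0.9450 m
residual clearance needed = 0.0000+0.0150+0.0250 = 0.0400 m
S_min ≈ 0.0450+0.0563+0.9450+0.0400  ⇒  S_min = 869/800 m

S_min = 869/800 m = 1.0862 m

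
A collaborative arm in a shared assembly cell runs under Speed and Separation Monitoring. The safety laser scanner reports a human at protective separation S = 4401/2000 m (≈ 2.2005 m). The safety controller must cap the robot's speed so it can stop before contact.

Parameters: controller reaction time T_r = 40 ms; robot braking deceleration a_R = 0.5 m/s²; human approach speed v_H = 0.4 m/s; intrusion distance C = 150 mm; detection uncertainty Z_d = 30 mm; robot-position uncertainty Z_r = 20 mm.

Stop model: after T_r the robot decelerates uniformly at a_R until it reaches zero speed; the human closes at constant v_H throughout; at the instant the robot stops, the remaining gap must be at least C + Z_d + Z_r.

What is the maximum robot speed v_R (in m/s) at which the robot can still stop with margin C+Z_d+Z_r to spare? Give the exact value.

quadratic (1)·v² + (21/25)·v + (-3969/2000) = 0
  disc = (21/25)² − 4·(1)·(-3969/2000) = 21609/2500 ; √disc = 147/50
  v_R = (−(21/25) + 147/50) / (2·(1)) = 21/20 m/s
check:
stop time T_s = (21/20)/(1/2) = 2.1000 s
robot in T_r: 1.0500·0.0400 = 0.0420 m
robot covers 1.0500·2.1000 − ½·0.5000·2.1000² = 1.1025 m while stopping
human over T_r+T_s: 0.4000·(0.0400+2.1000) = 0.8560 m
residual clearance needed = 0.1500+0.0300+0.0200 = 0.2000 m
sum ≈ 0.0420+1.1025+0.8560+0.2000 ≈ 2.2005 m = S ✓

v_R_max = 21/20 m/s = 1.0500 m/s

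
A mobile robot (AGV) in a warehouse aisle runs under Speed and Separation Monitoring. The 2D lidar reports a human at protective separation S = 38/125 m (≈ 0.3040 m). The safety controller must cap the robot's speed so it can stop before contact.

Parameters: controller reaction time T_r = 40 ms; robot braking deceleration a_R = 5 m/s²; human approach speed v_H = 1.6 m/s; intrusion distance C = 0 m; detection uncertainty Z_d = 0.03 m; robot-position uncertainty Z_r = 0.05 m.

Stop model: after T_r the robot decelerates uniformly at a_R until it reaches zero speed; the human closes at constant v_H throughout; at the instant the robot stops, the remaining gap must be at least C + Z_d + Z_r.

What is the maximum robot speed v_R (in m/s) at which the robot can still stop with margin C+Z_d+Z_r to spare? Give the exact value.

collect terms ⇒ (1/10)·v_R² + (9/25)·v_R + (-4/25) = 0
  disc = (9/25)² − 4·(1/10)·(-4/25) = 121/625 ; √disc = 11/25
  v_R = (−(9/25) + 11/25) / (2·(1/10)) = 2/5 m/s
check:
T_s = v_R/a_R = (2/5)/5 = 0.0800 s
robot covers v_R·T_r = 0.4000·0.0400 = 0.0160 m before braking
braking distance = 0.4000²/(2·5.0000) = 0.0160 m
human closes 1.6000·0.1200 = 0.1920 m
C+Z_d+Z_r = 0.0000+0.0300+0.0500 = 0.0800 m
sum ≈ 0.0160+0.0160+0.1920+0.0800 ≈ 0.3040 m = S ✓

v_R_max = 2/5 m/s = 0.4000 m/s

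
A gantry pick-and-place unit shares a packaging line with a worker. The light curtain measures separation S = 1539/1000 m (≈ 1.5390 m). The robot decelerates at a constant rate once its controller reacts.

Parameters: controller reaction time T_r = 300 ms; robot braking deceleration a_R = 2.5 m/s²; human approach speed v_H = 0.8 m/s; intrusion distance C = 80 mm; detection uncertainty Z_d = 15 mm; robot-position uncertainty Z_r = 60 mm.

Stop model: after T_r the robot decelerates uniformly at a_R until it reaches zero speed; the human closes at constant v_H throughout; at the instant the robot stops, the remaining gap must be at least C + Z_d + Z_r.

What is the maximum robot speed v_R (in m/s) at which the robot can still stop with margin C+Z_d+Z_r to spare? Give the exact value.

at the boundary: (1/5)·v² + (31/50)·v + (-143/125) = 0
  disc = (31/50)² − 4·(1/5)·(-143/125) = 3249/2500 ; √disc = 57/50
  v_R = (−(31/50) + 57/50) / (2·(1/5)) = 13/10 m/s
check:
braking lasts T_s = (13/10)/(5/2) = 0.5200 s
robot in T_r: 1.3000·0.3000 = 0.3900 m
braking distance = 1.3000²/(2·2.5000) = 0.3380 m
human closes 0.8000·0.8200 = 0.6560 m
residual clearance needed = 0.0800+0.0150+0.0600 = 0.1550 m
sum ≈ 0.3900+0.3380+0.6560+0.1550 ≈ 1.5390 m = S ✓

v_R_max = 13/10 m/s = 1.3000 m/s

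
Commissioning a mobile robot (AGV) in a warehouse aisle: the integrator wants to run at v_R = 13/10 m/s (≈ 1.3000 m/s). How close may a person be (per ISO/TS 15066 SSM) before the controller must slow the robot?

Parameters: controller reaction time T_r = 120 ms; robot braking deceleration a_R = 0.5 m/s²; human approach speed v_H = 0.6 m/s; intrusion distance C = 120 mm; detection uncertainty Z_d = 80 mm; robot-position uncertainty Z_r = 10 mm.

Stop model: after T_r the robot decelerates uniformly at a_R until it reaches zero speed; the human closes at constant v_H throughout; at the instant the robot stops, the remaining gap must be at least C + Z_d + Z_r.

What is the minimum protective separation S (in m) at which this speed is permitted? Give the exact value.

T_s = v_R/a_R = (13/10)/(1/2) = 2.6000 s
robot covers v_R·T_r = 1.3000·0.1200 = 0.1560 m before braking
robot under decel: 1.3000²/(2·0.5000) = 1.6900 m
human closes 0.6000·2.7200 = 1.6320 m
margins: 0.1200+0.0800+0.0100 = 0.2100 m
S_min ≈ 0.1560+1.6900+1.6320+0.2100  ⇒  S_min = 461/125 m

S_min = 461/125 m = 3.6880 m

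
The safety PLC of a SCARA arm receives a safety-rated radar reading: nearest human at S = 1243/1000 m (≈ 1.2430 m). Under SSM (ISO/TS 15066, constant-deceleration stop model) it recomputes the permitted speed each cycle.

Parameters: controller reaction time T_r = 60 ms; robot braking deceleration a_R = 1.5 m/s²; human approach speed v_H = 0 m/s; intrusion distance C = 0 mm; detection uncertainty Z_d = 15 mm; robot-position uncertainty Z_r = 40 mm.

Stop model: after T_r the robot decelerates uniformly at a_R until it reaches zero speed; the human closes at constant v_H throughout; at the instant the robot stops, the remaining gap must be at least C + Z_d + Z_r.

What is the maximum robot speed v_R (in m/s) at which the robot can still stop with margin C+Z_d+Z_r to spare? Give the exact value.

quadratic (1/3)·v² + (3/50)·v + (-297/250) = 0
  disc = (3/50)² − 4·(1/3)·(-297/250) = 3969/2500 ; √disc = 63/50
  v_R = (−(3/50) + 63/50) / (2·(1/3)) = 9/5 m/s
check:
T_s = v_R/a_R = (9/5)/(3/2) = 1.2000 s
robot covers v_R·T_r = 1.8000·0.0600 = 0.1080 m before braking
robot covers 1.8000·1.2000 − ½·1.5000·1.2000² = 1.0800 m while stopping
human closes 0.0000·1.2600 = 0.0000 m
C+Z_d+Z_r = 0.0000+0.0150+0.0400 = 0.0550 m
sum ≈ 0.1080+1.0800+0.0000+0.0550 ≈ 1.2430 m = S ✓

v_R_max = 9/5 m/s = 1.8000 m/s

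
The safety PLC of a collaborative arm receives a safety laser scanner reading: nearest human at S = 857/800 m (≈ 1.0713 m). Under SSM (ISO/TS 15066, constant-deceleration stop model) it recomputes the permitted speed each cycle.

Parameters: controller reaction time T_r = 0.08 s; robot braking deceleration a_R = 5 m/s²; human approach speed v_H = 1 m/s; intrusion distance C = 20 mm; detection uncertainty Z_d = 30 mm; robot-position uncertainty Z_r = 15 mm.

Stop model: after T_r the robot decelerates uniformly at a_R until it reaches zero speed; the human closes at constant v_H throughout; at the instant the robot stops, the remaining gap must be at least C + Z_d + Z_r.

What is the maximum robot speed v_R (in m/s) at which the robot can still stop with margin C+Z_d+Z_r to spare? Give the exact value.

v_R_max = 39/20 m/s = 1.9500 m/s

at the boundary: (1/10)·v² + (7/25)·v + (-741/800) = 0
  disc = (7/25)² − 4·(1/10)·(-741/800) = 4489/10000 ; √disc = 67/100
  v_R = (−(7/25) + 67/100) / (2·(1/10)) = 39/20 m/s
check:
stop time T_s = (39/20)/5 = 0.3900 s
robot in T_r: 1.9500·0.0800 = 0.1560 m
robot covers 1.9500·0.3900 − ½·5.0000·0.3900² = 0.3802 m while stopping
person approaches 1.0000·(0.0800+0.3900) = 0.4700 m
residual clearance needed = 0.0200+0.0300+0.0150 = 0.0650 m
sum ≈ 0.1560+0.3802+0.4700+0.0650 ≈ 1.0713 m = S ✓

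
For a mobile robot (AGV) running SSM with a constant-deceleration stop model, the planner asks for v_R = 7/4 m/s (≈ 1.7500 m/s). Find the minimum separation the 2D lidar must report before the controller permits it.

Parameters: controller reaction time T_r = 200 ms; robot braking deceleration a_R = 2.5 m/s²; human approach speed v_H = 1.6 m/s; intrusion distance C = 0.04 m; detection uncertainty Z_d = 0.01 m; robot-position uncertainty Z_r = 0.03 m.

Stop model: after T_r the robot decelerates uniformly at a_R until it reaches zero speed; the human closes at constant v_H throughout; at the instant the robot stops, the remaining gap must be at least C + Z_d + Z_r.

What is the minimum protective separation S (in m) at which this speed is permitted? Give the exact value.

stop time T_s = (7/4)/(5/2) = 0.7000 s
robot covers v_R·T_r = 1.7500·0.2000 = 0.3500 m before braking
braking distance = 1.7500²/(2·2.5000) = 0.6125 m
person approaches 1.6000·(0.2000+0.7000) = 1.4400 m
residual clearance needed = 0.0400+0.0100+0.0300 = 0.0800 m
S_min ≈ 0.3500+0.6125+1.4400+0.0800  ⇒  S_min = 993/400 m

S_min = 993/400 m = 2.4825 m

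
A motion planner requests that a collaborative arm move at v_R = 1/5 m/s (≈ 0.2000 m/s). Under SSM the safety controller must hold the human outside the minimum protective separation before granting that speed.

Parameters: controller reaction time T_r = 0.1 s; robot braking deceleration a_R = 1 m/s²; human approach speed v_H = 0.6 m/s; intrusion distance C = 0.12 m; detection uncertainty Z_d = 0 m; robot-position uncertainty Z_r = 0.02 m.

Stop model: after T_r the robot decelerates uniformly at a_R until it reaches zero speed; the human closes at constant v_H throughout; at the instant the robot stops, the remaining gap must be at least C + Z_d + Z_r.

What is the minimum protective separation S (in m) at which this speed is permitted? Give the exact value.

stop time T_s = (1/5)/1 = 0.2000 s
reaction-phase robot travel = 0.2000·0.1000 = 0.0200 m
robot covers 0.2000·0.2000 − ½·1.0000·0.2000² = 0.0200 m while stopping
human over T_r+T_s: 0.6000·(0.1000+0.2000) = 0.1800 m
C+Z_d+Z_r = 0.1200+0.0000+0.0200 = 0.1400 m
S_min ≈ 0.0200+0.0200+0.1800+0.1400  ⇒  S_min = 9/25 m

S_min = 9/25 m = 0.3600 m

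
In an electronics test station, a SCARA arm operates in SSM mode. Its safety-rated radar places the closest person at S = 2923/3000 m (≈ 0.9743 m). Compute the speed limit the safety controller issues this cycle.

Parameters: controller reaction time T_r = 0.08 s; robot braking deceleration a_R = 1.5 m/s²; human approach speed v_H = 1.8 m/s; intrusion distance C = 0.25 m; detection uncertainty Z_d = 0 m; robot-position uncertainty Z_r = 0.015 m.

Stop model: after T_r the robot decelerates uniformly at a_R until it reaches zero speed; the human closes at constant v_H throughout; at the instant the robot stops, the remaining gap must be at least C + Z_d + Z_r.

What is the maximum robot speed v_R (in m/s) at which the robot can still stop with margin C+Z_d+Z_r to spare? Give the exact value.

v_R_max = 2/5 m/s = 0.4000 m/s

quadratic (1/3)·v² + (32/25)·v + (-212/375) = 0
  disc = (32/25)² − 4·(1/3)·(-212/375) = 13456/5625 ; √disc = 116/75
  v_R = (−(32/25) + 116/75) / (2·(1/3)) = 2/5 m/s
check:
T_s = v_R/a_R = (2/5)/(3/2) = 0.2667 s
reaction-phase robot travel = 0.4000·0.0800 = 0.0320 m
braking distance = 0.4000²/(2·1.5000) = 0.0533 m
human closes 1.8000·0.3467 = 0.6240 m
margins: 0.2500+0.0000+0.0150 = 0.2650 m
sum ≈ 0.0320+0.0533+0.6240+0.2650 ≈ 0.9743 m = S ✓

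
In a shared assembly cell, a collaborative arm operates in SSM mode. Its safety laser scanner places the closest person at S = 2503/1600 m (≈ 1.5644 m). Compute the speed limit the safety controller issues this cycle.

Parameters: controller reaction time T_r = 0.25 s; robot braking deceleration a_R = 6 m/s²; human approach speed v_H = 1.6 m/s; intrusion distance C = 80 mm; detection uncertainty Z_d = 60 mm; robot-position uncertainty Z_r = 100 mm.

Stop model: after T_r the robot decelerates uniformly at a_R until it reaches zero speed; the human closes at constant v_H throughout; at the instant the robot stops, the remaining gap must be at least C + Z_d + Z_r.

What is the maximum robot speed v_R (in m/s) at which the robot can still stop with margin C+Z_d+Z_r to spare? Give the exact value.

v_R_max = 29/20 m/s = 1.4500 m/s

quadratic (1/12)·v² + (31/60)·v + (-1479/1600) = 0
  disc = (31/60)² − 4·(1/12)·(-1479/1600) = 8281/14400 ; √disc = 91/120
  v_R = (−(31/60) + 91/120) / (2·(1/12)) = 29/20 m/s
check:
braking lasts T_s = (29/20)/6 = 0.2417 s
reaction-phase robot travel = 1.4500·0.2500 = 0.3625 m
robot under decel: 1.4500²/(2·6.0000) = 0.1752 m
human closes 1.6000·0.4917 = 0.7867 m
margins: 0.0800+0.0600+0.1000 = 0.2400 m
sum ≈ 0.3625+0.1752+0.7867+0.2400 ≈ 1.5644 m = S ✓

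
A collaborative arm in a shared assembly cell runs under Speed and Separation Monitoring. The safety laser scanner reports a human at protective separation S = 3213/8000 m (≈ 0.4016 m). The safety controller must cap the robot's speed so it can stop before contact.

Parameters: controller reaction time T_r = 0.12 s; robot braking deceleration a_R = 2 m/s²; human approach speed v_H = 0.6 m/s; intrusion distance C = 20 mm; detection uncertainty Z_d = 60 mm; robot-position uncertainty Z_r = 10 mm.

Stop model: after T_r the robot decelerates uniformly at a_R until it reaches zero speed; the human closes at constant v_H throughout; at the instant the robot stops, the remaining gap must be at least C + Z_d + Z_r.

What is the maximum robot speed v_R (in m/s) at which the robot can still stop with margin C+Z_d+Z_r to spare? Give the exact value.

v_R_max = 9/20 m/s = 0.4500 m/s

at the boundary: (1/4)·v² + (21/50)·v + (-1917/8000) = 0
  disc = (21/50)² − 4·(1/4)·(-1917/8000) = 16641/40000 ; √disc = 129/200
  v_R = (−(21/50) + 129/200) / (2·(1/4)) = 9/20 m/s
check:
T_s = v_R/a_R = (9/20)/2 = 0.2250 s
reaction-phase robot travel = 0.4500·0.1200 = 0.0540 m
braking distance = 0.4500²/(2·2.0000) = 0.0506 m
human closes 0.6000·0.3450 = 0.2070 m
residual clearance needed = 0.0200+0.0600+0.0100 = 0.0900 m
sum ≈ 0.0540+0.0506+0.2070+0.0900 ≈ 0.4016 m = S ✓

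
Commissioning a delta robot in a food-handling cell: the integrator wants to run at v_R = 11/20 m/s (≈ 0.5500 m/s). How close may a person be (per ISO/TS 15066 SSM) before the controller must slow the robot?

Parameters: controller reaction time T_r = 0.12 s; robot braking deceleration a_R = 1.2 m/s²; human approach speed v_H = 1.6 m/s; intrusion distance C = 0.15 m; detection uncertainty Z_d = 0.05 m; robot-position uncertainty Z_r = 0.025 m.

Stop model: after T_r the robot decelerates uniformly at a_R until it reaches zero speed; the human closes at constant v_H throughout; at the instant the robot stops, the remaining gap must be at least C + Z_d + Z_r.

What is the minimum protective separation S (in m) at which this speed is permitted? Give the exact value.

braking lasts T_s = (11/20)/(6/5) = 0.4583 s
robot in T_r: 0.5500·0.1200 = 0.0660 m
robot covers 0.5500·0.4583 − ½·1.2000·0.4583² = 0.1260 m while stopping
human closes 1.6000·0.5783 = 0.9253 m
C+Z_d+Z_r = 0.1500+0.0500+0.0250 = 0.2250 m
S_min ≈ 0.0660+0.1260+0.9253+0.2250  ⇒  S_min = 10739/8000 m

S_min = 10739/8000 m = 1.3424 m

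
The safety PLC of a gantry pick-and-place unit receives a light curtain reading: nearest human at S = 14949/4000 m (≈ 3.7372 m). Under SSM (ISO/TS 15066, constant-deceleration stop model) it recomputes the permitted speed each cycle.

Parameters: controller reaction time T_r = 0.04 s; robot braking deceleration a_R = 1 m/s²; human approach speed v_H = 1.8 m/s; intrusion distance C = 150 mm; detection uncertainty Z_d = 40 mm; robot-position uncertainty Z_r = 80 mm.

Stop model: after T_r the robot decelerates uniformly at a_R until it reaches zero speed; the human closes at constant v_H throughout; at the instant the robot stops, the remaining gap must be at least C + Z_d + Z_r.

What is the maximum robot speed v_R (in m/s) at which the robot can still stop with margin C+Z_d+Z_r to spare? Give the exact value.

v_R_max = 27/20 m/s = 1.3500 m/s

at the boundary: (1/2)·v² + (46/25)·v + (-13581/4000) = 0
  disc = (46/25)² − 4·(1/2)·(-13581/4000) = 101761/10000 ; √disc = 319/100
  v_R = (−(46/25) + 319/100) / (2·(1/2)) = 27/20 m/s
check:
braking lasts T_s = (27/20)/1 = 1.3500 s
reaction-phase robot travel = 1.3500·0.0400 = 0.0540 m
braking distance = 1.3500²/(2·1.0000) = 0.9113 m
person approaches 1.8000·(0.0400+1.3500) = 2.5020 m
C+Z_d+Z_r = 0.1500+0.0400+0.0800 = 0.2700 m
sum ≈ 0.0540+0.9113+2.5020+0.2700 ≈ 3.7372 m = S ✓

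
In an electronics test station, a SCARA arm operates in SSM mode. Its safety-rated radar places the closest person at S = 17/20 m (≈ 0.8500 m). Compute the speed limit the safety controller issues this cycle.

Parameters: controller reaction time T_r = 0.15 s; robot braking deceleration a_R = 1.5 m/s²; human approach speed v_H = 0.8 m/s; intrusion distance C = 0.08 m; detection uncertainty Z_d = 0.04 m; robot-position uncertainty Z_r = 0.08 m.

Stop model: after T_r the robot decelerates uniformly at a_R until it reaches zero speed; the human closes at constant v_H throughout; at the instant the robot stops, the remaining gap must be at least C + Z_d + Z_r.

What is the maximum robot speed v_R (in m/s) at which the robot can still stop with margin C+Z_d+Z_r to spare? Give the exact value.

quadratic (1/3)·v² + (41/60)·v + (-53/100) = 0
  disc = (41/60)² − 4·(1/3)·(-53/100) = 169/144 ; √disc = 13/12
  v_R = (−(41/60) + 13/12) / (2·(1/3)) = 3/5 m/s
check:
T_s = v_R/a_R = (3/5)/(3/2) = 0.4000 s
reaction-phase robot travel = 0.6000·0.1500 = 0.0900 m
braking distance = 0.6000²/(2·1.5000) = 0.1200 m
human closes 0.8000·0.5500 = 0.4400 m
residual clearance needed = 0.0800+0.0400+0.0800 = 0.2000 m
sum ≈ 0.0900+0.1200+0.4400+0.2000 ≈ 0.8500 m = S ✓

v_R_max = 3/5 m/s = 0.6000 m/s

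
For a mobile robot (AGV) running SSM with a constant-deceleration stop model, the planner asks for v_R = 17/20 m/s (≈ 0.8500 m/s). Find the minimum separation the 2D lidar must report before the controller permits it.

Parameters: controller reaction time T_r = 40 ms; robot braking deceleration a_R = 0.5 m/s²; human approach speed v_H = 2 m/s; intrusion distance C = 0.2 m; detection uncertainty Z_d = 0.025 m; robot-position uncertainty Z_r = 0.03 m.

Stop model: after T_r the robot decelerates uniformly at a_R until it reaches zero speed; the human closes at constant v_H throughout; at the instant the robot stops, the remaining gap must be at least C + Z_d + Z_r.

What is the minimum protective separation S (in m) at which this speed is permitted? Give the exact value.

S_min = 8983/2000 m = 4.4915 m

T_s = v_R/a_R = (17/20)/(1/2) = 1.7000 s
robot in T_r: 0.8500·0.0400 = 0.0340 m
robot covers 0.8500·1.7000 − ½·0.5000·1.7000² = 0.7225 m while stopping
human closes 2.0000·1.7400 = 3.4800 m
C+Z_d+Z_r = 0.2000+0.0250+0.0300 = 0.2550 m
S_min ≈ 0.0340+0.7225+3.4800+0.2550  ⇒  S_min = 8983/2000 m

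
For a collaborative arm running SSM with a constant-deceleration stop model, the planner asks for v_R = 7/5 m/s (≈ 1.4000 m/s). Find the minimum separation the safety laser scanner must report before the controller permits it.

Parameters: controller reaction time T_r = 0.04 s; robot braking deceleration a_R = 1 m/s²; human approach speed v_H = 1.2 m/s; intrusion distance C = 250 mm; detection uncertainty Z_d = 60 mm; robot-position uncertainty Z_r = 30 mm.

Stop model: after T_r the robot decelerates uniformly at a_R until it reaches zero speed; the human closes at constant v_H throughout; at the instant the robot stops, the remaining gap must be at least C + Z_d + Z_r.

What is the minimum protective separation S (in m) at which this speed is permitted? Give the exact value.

S_min = 388/125 m = 3.1040 m

stop time T_s = (7/5)/1 = 1.4000 s
reaction-phase robot travel = 1.4000·0.0400 = 0.0560 m
braking distance = 1.4000²/(2·1.0000) = 0.9800 m
human closes 1.2000·1.4400 = 1.7280 m
C+Z_d+Z_r = 0.2500+0.0600+0.0300 = 0.3400 m
S_min ≈ 0.0560+0.9800+1.7280+0.3400  ⇒  S_min = 388/125 m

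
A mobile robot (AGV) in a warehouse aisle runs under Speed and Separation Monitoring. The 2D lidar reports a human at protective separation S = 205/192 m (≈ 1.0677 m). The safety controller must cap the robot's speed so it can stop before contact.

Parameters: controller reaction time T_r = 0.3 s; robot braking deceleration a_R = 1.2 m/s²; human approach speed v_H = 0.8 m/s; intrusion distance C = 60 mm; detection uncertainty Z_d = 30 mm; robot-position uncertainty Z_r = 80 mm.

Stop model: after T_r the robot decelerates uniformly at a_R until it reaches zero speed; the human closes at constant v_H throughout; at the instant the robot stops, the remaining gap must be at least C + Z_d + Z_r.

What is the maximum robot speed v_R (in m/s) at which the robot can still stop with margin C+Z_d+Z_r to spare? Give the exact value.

quadratic (5/12)·v² + (29/30)·v + (-3157/4800) = 0
  disc = (29/30)² − 4·(5/12)·(-3157/4800) = 3249/1600 ; √disc = 57/40
  v_R = (−(29/30) + 57/40) / (2·(5/12)) = 11/20 m/s
check:
T_s = v_R/a_R = (11/20)/(6/5) = 0.4583 s
reaction-phase robot travel = 0.5500·0.3000 = 0.1650 m
robot covers 0.5500·0.4583 − ½·1.2000·0.4583² = 0.1260 m while stopping
person approaches 0.8000·(0.3000+0.4583) = 0.6067 m
margins: 0.0600+0.0300+0.0800 = 0.1700 m
sum ≈ 0.1650+0.1260+0.6067+0.1700 ≈ 1.0677 m = S ✓

v_R_max = 11/20 m/s = 0.5500 m/s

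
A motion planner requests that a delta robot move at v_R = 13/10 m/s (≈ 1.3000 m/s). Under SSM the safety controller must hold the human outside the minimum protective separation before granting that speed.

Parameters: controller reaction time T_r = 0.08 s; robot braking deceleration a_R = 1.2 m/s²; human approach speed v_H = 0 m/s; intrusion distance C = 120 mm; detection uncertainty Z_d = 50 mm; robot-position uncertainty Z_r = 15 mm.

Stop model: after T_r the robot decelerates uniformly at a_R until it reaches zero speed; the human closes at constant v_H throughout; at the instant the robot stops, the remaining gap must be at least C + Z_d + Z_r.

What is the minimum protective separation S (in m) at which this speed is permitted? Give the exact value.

stop time T_s = (13/10)/(6/5) = 1.0833 s
reaction-phase robot travel = 1.3000·0.0800 = 0.1040 m
robot covers 1.3000·1.0833 − ½·1.2000·1.0833² = 0.7042 m while stopping
person approaches 0.0000·(0.0800+1.0833) = 0.0000 m
residual clearance needed = 0.1200+0.0500+0.0150 = 0.1850 m
S_min ≈ 0.1040+0.7042+0.0000+0.1850  ⇒  S_min = 5959/6000 m

S_min = 5959/6000 m = 0.9932 m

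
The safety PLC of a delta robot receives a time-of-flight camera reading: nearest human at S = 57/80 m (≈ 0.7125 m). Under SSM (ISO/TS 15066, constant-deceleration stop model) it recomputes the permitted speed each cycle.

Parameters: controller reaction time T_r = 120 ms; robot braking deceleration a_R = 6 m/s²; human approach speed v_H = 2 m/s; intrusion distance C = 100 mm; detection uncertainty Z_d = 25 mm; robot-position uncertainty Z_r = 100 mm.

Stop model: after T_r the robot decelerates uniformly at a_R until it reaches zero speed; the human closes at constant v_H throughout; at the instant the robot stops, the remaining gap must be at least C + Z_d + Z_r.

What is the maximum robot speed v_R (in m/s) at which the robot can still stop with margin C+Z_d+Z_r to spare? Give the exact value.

v_R_max = 1/2 m/s = 0.5000 m/s

at the boundary: (1/12)·v² + (34/75)·v + (-99/400) = 0
  disc = (34/75)² − 4·(1/12)·(-99/400) = 25921/90000 ; √disc = 161/300
  v_R = (−(34/75) + 161/300) / (2·(1/12)) = 1/2 m/s
check:
T_s = v_R/a_R = (1/2)/6 = 0.0833 s
reaction-phase robot travel = 0.5000·0.1200 = 0.0600 m
robot under decel: 0.5000²/(2·6.0000) = 0.0208 m
person approaches 2.0000·(0.1200+0.0833) = 0.4067 m
residual clearance needed = 0.1000+0.0250+0.1000 = 0.2250 m
sum ≈ 0.0600+0.0208+0.4067+0.2250 ≈ 0.7125 m = S ✓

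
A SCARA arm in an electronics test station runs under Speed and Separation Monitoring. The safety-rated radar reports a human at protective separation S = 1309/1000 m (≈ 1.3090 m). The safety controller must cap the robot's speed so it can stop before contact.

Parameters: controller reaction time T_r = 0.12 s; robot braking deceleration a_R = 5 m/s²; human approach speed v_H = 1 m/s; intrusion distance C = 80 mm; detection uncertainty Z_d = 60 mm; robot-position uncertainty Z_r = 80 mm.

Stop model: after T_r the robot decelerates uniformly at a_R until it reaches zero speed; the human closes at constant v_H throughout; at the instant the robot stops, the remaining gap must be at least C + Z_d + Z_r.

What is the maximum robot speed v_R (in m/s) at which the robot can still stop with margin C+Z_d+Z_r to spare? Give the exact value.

v_R_max = 19/10 m/s = 1.9000 m/s

at the boundary: (1/10)·v² + (8/25)·v + (-969/1000) = 0
  disc = (8/25)² − 4·(1/10)·(-969/1000) = 49/100 ; √disc = 7/10
  v_R = (−(8/25) + 7/10) / (2·(1/10)) = 19/10 m/s
check:
T_s = v_R/a_R = (19/10)/5 = 0.3800 s
reaction-phase robot travel = 1.9000·0.1200 = 0.2280 m
robot under decel: 1.9000²/(2·5.0000) = 0.3610 m
human closes 1.0000·0.5000 = 0.5000 m
residual clearance needed = 0.0800+0.0600+0.0800 = 0.2200 m
sum ≈ 0.2280+0.3610+0.5000+0.2200 ≈ 1.3090 m = S ✓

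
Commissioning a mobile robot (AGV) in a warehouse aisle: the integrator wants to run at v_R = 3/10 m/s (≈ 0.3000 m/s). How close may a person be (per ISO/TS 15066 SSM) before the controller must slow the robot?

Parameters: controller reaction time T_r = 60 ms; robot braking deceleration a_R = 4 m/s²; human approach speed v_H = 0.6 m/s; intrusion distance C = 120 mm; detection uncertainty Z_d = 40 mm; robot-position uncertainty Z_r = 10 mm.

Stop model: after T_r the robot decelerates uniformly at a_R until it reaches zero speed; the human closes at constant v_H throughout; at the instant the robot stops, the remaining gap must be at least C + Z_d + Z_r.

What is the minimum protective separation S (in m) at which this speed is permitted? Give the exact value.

S_min = 1121/4000 m = 0.2802 m

stop time T_s = (3/10)/4 = 0.0750 s
robot covers v_R·T_r = 0.3000·0.0600 = 0.0180 m before braking
braking distance = 0.3000²/(2·4.0000) = 0.0112 m
person approaches 0.6000·(0.0600+0.0750) = 0.0810 m
C+Z_d+Z_r = 0.1200+0.0400+0.0100 = 0.1700 m
S_min ≈ 0.0180+0.0112+0.0810+0.1700  ⇒  S_min = 1121/4000 m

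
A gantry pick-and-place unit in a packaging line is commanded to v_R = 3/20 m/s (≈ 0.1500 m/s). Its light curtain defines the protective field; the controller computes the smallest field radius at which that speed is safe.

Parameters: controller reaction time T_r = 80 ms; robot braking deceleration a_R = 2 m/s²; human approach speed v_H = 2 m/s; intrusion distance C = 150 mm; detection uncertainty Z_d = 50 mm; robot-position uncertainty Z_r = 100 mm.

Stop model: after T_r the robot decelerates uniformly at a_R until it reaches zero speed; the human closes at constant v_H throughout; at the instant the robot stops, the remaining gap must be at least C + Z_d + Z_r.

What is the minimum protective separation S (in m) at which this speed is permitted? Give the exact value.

S_min = 5021/8000 m = 0.6276 m

stop time T_s = (3/20)/2 = 0.0750 s
robot in T_r: 0.1500·0.0800 = 0.0120 m
robot covers 0.1500·0.0750 − ½·2.0000·0.0750² = 0.0056 m while stopping
person approaches 2.0000·(0.0800+0.0750) = 0.3100 m
residual clearance needed = 0.1500+0.0500+0.1000 = 0.3000 m
S_min ≈ 0.0120+0.0056+0.3100+0.3000  ⇒  S_min = 5021/8000 m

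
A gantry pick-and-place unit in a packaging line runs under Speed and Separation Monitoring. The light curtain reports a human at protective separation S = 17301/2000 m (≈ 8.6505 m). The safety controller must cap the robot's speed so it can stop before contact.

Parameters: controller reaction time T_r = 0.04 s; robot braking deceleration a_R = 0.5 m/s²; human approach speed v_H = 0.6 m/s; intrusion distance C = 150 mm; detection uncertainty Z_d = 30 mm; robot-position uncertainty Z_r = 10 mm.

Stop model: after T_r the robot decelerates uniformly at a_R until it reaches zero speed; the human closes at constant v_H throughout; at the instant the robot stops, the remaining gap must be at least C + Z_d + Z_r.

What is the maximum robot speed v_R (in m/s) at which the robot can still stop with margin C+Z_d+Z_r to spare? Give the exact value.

v_R_max = 47/20 m/s = 2.3500 m/s

collect terms ⇒ (1)·v_R² + (31/25)·v_R + (-16873/2000) = 0
  disc = (31/25)² − 4·(1)·(-16873/2000) = 88209/2500 ; √disc = 297/50
  v_R = (−(31/25) + 297/50) / (2·(1)) = 47/20 m/s
check:
T_s = v_R/a_R = (47/20)/(1/2) = 4.7000 s
reaction-phase robot travel = 2.3500·0.0400 = 0.0940 m
robot under decel: 2.3500²/(2·0.5000) = 5.5225 m
person approaches 0.6000·(0.0400+4.7000) = 2.8440 m
C+Z_d+Z_r = 0.1500+0.0300+0.0100 = 0.1900 m
sum ≈ 0.0940+5.5225+2.8440+0.1900 ≈ 8.6505 m = S ✓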